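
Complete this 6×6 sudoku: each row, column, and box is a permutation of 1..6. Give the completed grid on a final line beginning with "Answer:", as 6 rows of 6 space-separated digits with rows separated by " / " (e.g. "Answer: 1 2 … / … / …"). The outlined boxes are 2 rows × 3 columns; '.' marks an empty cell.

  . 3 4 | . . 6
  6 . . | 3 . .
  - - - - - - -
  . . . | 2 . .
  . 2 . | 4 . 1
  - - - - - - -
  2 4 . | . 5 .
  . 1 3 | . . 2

Step 1. [r3c6∈{3,5}] in box 4, 5 fits only at r3c6, so r3c6=5.
Step 2. [r2c3∈{1,2,5}] r2c3 is the only open cell in col 3 admitting 2. So r2c3=2.
Step 3. [r1c1∈{1,5}] 1 has one home in box 1: r1c1. So r1c1=1.
Step 4. [r5c3∈{6}] r5c3's peers cover all but 6, so r5c3=6.
Step 5. [r4c5∈{3,6}] across row 4, 6 lands solely at r4c5, so r4c5=6.
Step 6. [r4c1∈{3,5}] row 4 places 3 nowhere but r4c1. So r4c1=3.
Step 7. [r2c5∈{1,4}] across row 2, 1 lands solely at r2c5. So r2c5=1.
Step 8. [r5c4∈{1}] r5c4's peers cover all but 1, so r5c4=1.
Step 9. [r1c4∈{5}] nothing but 5 survives at r1c4, so r1c4=5.
Step 10. [r4c3∈{5}] r4c3's peers cover all but 5. So r4c3=5.
Step 11. [r6c5∈{4}] r6c5's peers cover all but 4, so r6c5=4.
Step 12. [r6c4∈{6}] nothing but 6 survives at r6c4. So r6c4=6.
Step 13. [r3c2∈{6}] r3c2 is down to just 6 ⇒ r3c2=6.
Step 14. [r3c1∈{4}] nothing but 4 survives at r3c1, so r3c1=4.
Step 15. [r2c2∈{5}] r2c2's peers cover all but 5, so r2c2=5.
Step 16. [r3c3∈{1}] r3c3's peers cover all but 1 ⇒ r3c3=1.
Step 17. [r5c6∈{3}] only 3 remains possible at r5c6, so r5c6=3.
Step 18. [r6c1∈{5}] r6c1's peers cover all but 5. So r6c1=5.
Step 19. [r3c5∈{3}] only 3 remains possible at r3c5. So r3c5=3.
Step 20. [r1c5∈{2}] r1c5 has the single candidate 2, so r1c5=2.
Step 21. [r2c6∈{4}] only 4 remains possible at r2c6. So r2c6=4.

Answer: 1 3 4 5 2 6 / 6 5 2 3 1 4 / 4 6 1 2 3 5 / 3 2 5 4 6 1 / 2 4 6 1 5 3 / 5 1 3 6 4 2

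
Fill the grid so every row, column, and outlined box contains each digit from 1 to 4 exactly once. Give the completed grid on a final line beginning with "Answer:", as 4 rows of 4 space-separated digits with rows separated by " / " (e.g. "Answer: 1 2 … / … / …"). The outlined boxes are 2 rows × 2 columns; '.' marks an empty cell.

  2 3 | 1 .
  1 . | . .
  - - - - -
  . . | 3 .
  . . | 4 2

Step 1. [r2c2∈{4}] nothing but 4 survives at r2c2, so r2c2=4.
Step 2. [r3c2∈{1,2}] 2 has one home in row 3: r3c2, so r3c2=2.
Step 3. [r4c1∈{3}] r4c1 is down to just 3 ⇒ r4c1=3.
Step 4. [r2c3∈{2}] r2c3's peers cover all but 2 ⇒ r2c3=2.
Step 5. [r2c4∈{3}] r2c4 is down to just 3 ⇒ r2c4=3.
Step 6. [r4c2∈{1}] r4c2's peers cover all but 1, so r4c2=1.
Step 7. [r3c1∈{4}] r3c1's peers cover all but 4, so r3c1=4.
Step 8. [r1c4∈{4}] r1c4 is down to just 4, so r1c4=4.
Step 9. [r3c4∈{1}] r3c4 is down to just 1. So r3c4=1.

Answer: 2 3 1 4 / 1 4 2 3 / 4 2 3 1 / 3 1 4 2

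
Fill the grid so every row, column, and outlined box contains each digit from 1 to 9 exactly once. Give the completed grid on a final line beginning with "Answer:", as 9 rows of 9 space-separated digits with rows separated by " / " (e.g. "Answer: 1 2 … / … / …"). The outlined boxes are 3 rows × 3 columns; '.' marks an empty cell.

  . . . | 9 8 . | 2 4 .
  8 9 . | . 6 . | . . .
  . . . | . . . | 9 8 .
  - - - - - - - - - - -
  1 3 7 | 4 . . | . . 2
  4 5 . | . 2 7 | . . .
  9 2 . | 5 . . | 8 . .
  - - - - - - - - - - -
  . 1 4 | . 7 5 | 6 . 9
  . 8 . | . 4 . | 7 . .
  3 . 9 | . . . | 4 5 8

Step 1. [r6c3∈{6}] r6c3's peers cover all but 6 ⇒ r6c3=6.
Step 2. [r9c5∈{1}] r9c5 has the single candidate 1. So r9c5=1.
Step 3. [r7c1∈{2}] r7c1 is down to just 2 ⇒ r7c1=2.
Step 4. [r7c8∈{3}] r7c8's peers cover all but 3 ⇒ r7c8=3.
Step 5. [r8c9∈{1}] only 1 remains possible at r8c9, so r8c9=1.
Step 6. [r6c5∈{3}] r6c5 has the single candidate 3. So r6c5=3.
Step 7. [r6c6∈{1}] only 1 remains possible at r6c6. So r6c6=1.
Step 8. [r1c6∈{3}] r1c6 is down to just 3, so r1c6=3.
Step 9. [r8c3∈{5}] r8c3's peers cover all but 5. So r8c3=5.
Step 10. [r8c1∈{6}] r8c1 is down to just 6, so r8c1=6.
Step 11. [r3c2∈{4,6,7}] r3c2 is the only open cell in col 2 admitting 4 ⇒ r3c2=4.
Step 12. [r3c6∈{2}] r3c6 is down to just 2 ⇒ r3c6=2.
Step 13. [r3c9∈{3,5,6,7}] in row 3, 6 fits only at r3c9 ⇒ r3c9=6.
Step 14. [r5c8∈{1,6,9}] r5c8 is the only open cell in row 5 admitting 9. So r5c8=9.
Step 15. [r2c8∈{1,7}] col 8 places 1 nowhere but r2c8, so r2c8=1.
Step 16. [r4c6∈{6,8,9}] row 4 places 8 nowhere but r4c6, so r4c6=8.
Step 17. [r2c4∈{7}] nothing but 7 survives at r2c4 ⇒ r2c4=7.
Step 18. [r1c9∈{5,7}] in box 3, 7 fits only at r1c9 ⇒ r1c9=7.
Step 19. [r3c3∈{1,3}] row 3 places 3 nowhere but r3c3 ⇒ r3c3=3.
Step 20. [r2c9∈{3,5}] col 9 places 5 nowhere but r2c9. So r2c9=5.
Step 21. [r9c4∈{2,6}] 2 has one home in row 9: r9c4. So r9c4=2.
Step 22. [r3c5∈{5}] nothing but 5 survives at r3c5. So r3c5=5.
Step 23. [r2c7∈{3}] only 3 remains possible at r2c7, so r2c7=3.
Step 24. [r9c2∈{7}] r9c2 has the single candidate 7. So r9c2=7.
Step 25. [r5c3∈{8}] r5c3's peers cover all but 8 ⇒ r5c3=8.
Step 26. [r6c9∈{4}] r6c9 is down to just 4. So r6c9=4.
Step 27. [r4c8∈{6}] only 6 remains possible at r4c8. So r4c8=6.
Step 28. [r1c3∈{1}] r1c3 is down to just 1, so r1c3=1.
Step 29. [r4c7∈{5}] r4c7 is down to just 5 ⇒ r4c7=5.
Step 30. [r5c9∈{3}] r5c9 has the single candidate 3. So r5c9=3.
Step 31. [r6c8∈{7}] r6c8's peers cover all but 7, so r6c8=7.
Step 32. [r8c6∈{9}] r8c6's peers cover all but 9, so r8c6=9.
Step 33. [r5c4∈{6}] r5c4 has the single candidate 6 ⇒ r5c4=6.
Step 34. [r3c1∈{7}] r3c1 has the single candidate 7, so r3c1=7.
Step 35. [r7c4∈{8}] r7c4 is down to just 8 ⇒ r7c4=8.
Step 36. [r2c6∈{4}] r2c6's peers cover all but 4, so r2c6=4.
Step 37. [r1c2∈{6}] only 6 remains possible at r1c2 ⇒ r1c2=6.
Step 38. [r2c3∈{2}] r2c3's peers cover all but 2, so r2c3=2.
Step 39. [r1c1∈{5}] r1c1's peers cover all but 5. So r1c1=5.
Step 40. [r9c6∈{6}] r9c6's peers cover all but 6. So r9c6=6.
Step 41. [r3c4∈{1}] r3c4's peers cover all but 1, so r3c4=1.
Step 42. [r4c5∈{9}] r4c5 has the single candidate 9 ⇒ r4c5=9.
Step 43. [r8c8∈{2}] only 2 remains possible at r8c8 ⇒ r8c8=2.
Step 44. [r5c7∈{1}] r5c7 has the single candidate 1. So r5c7=1.
Step 45. [r8c4∈{3}] r8c4 has the single candidate 3, so r8c4=3.

Answer: 5 6 1 9 8 3 2 4 7 / 8 9 2 7 6 4 3 1 5 / 7 4 3 1 5 2 9 8 6 / 1 3 7 4 9 8 5 6 2 / 4 5 8 6 2 7 1 9 3 / 9 2 6 5 3 1 8 7 4 / 2 1 4 8 7 5 6 3 9 / 6 8 5 3 4 9 7 2 1 / 3 7 9 2 1 6 4 5 8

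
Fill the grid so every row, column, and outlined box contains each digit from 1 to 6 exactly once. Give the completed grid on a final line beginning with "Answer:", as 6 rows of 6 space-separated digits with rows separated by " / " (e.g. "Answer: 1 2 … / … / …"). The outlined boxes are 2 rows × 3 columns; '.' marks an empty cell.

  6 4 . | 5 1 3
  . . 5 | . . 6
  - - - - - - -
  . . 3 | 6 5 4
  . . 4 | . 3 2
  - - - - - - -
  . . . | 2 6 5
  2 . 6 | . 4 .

Step 1. [r3c1∈{1}] r3c1's peers cover all but 1 ⇒ r3c1=1.
Step 2. [r2c2∈{1,2,3}] in row 2, 1 fits only at r2c2 ⇒ r2c2=1.
Step 3. [r6c4∈{1,3}] across col 4, 3 lands solely at r6c4, so r6c4=3.
Step 4. [r2c1∈{3}] r2c1's peers cover all but 3. So r2c1=3.
Step 5. [r6c2∈{5}] r6c2 has the single candidate 5. So r6c2=5.
Step 6. [r3c2∈{2}] r3c2 is down to just 2, so r3c2=2.
Step 7. [r6c6∈{1}] nothing but 1 survives at r6c6 ⇒ r6c6=1.
Step 8. [r5c3∈{1}] r5c3's peers cover all but 1 ⇒ r5c3=1.
Step 9. [r5c2∈{3}] only 3 remains possible at r5c2. So r5c2=3.
Step 10. [r1c3∈{2}] r1c3 has the single candidate 2 ⇒ r1c3=2.
Step 11. [r4c1∈{5}] nothing but 5 survives at r4c1, so r4c1=5.
Step 12. [r2c5∈{2}] r2c5 is down to just 2 ⇒ r2c5=2.
Step 13. [r4c4∈{1}] r4c4's peers cover all but 1, so r4c4=1.
Step 14. [r4c2∈{6}] r4c2 is down to just 6. So r4c2=6.
Step 15. [r5c1∈{4}] r5c1's peers cover all but 4, so r5c1=4.
Step 16. [r2c4∈{4}] only 4 remains possible at r2c4, so r2c4=4.

Answer: 6 4 2 5 1 3 / 3 1 5 4 2 6 / 1 2 3 6 5 4 / 5 6 4 1 3 2 / 4 3 1 2 6 5 / 2 5 6 3 4 1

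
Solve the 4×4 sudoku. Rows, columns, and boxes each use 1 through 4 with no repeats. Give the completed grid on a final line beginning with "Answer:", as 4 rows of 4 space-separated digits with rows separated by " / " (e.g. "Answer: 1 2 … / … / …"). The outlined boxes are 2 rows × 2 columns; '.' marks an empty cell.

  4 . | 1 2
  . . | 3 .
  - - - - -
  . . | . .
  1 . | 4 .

Step 1. [r4c2∈{2,3}] r4c2 is the only open cell in row 4 admitting 2, so r4c2=2.
Step 2. [r3c1∈{3}] nothing but 3 survives at r3c1. So r3c1=3.
Step 3. [r3c4∈{1}] r3c4's peers cover all but 1, so r3c4=1.
Step 4. [r3c3∈{2}] nothing but 2 survives at r3c3. So r3c3=2.
Step 5. [r2c4∈{4}] r2c4's peers cover all but 4 ⇒ r2c4=4.
Step 6. [r1c2∈{3}] r1c2 is down to just 3 ⇒ r1c2=3.
Step 7. [r4c4∈{3}] only 3 remains possible at r4c4, so r4c4=3.
Step 8. [r2c2∈{1}] r2c2 is down to just 1, so r2c2=1.
Step 9. [r3c2∈{4}] r3c2's peers cover all but 4, so r3c2=4.
Step 10. [r2c1∈{2}] nothing but 2 survives at r2c1 ⇒ r2c1=2.

Answer: 4 3 1 2 / 2 1 3 4 / 3 4 2 1 / 1 2 4 3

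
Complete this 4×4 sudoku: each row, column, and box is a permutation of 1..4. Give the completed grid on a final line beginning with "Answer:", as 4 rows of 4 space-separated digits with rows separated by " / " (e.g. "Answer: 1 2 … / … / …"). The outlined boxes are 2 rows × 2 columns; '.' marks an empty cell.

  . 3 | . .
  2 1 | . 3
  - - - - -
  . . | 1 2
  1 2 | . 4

Step 1. [r1c1∈{4}] nothing but 4 survives at r1c1. So r1c1=4.
Step 2. [r1c4∈{1}] r1c4 has the single candidate 1, so r1c4=1.
Step 3. [r4c3∈{3}] r4c3 has the single candidate 3. So r4c3=3.
Step 4. [r2c3∈{4}] r2c3's peers cover all but 4, so r2c3=4.
Step 5. [r3c1∈{3}] r3c1 has the single candidate 3 ⇒ r3c1=3.
Step 6. [r3c2∈{4}] nothing but 4 survives at r3c2, so r3c2=4.
Step 7. [r1c3∈{2}] r1c3 is down to just 2, so r1c3=2.

Answer: 4 3 2 1 / 2 1 4 3 / 3 4 1 2 / 1 2 3 4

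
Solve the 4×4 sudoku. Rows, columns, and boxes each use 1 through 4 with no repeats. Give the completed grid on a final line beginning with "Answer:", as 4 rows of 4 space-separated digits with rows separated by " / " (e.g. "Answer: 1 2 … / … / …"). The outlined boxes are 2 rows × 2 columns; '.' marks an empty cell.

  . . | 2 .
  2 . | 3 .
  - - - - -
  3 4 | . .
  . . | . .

Step 1. [r4c1∈{1}] r4c1 has the single candidate 1 ⇒ r4c1=1.
Step 2. [r2c4∈{1,4}] row 2 places 4 nowhere but r2c4. So r2c4=4.
Step 3. [r1c4∈{1}] r1c4 is down to just 1, so r1c4=1.
Step 4. [r4c4∈{2,3}] r4c4 is the only open cell in row 4 admitting 3 ⇒ r4c4=3.
Step 5. [r3c4∈{2}] only 2 remains possible at r3c4, so r3c4=2.
Step 6. [r1c2∈{3}] nothing but 3 survives at r1c2 ⇒ r1c2=3.
Step 7. [r2c2∈{1}] r2c2 is down to just 1 ⇒ r2c2=1.
Step 8. [r4c2∈{2}] r4c2 is down to just 2. So r4c2=2.
Step 9. [r1c1∈{4}] r1c1 has the single candidate 4 ⇒ r1c1=4.
Step 10. [r4c3∈{4}] r4c3's peers cover all but 4, so r4c3=4.
Step 11. [r3c3∈{1}] r3c3 has the single candidate 1. So r3c3=1.

Answer: 4 3 2 1 / 2 1 3 4 / 3 4 1 2 / 1 2 4 3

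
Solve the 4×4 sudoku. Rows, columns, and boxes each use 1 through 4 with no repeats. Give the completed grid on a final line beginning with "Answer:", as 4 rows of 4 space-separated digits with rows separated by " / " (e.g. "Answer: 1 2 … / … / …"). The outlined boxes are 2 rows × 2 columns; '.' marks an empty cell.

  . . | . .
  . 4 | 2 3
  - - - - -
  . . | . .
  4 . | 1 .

Step 1. [r4c2∈{2,3}] across row 4, 3 lands solely at r4c2, so r4c2=3.
Step 2. [r2c1∈{1}] only 1 remains possible at r2c1, so r2c1=1.
Step 3. [r3c1∈{2}] only 2 remains possible at r3c1. So r3c1=2.
Step 4. [r3c4∈{4}] r3c4's peers cover all but 4 ⇒ r3c4=4.
Step 5. [r1c2∈{2}] r1c2 is down to just 2 ⇒ r1c2=2.
Step 6. [r1c4∈{1}] nothing but 1 survives at r1c4 ⇒ r1c4=1.
Step 7. [r3c2∈{1}] r3c2 has the single candidate 1 ⇒ r3c2=1.
Step 8. [r1c1∈{3}] r1c1 has the single candidate 3. So r1c1=3.
Step 9. [r3c3∈{3}] only 3 remains possible at r3c3 ⇒ r3c3=3.
Step 10. [r1c3∈{4}] nothing but 4 survives at r1c3 ⇒ r1c3=4.
Step 11. [r4c4∈{2}] r4c4 has the single candidate 2. So r4c4=2.

Answer: 3 2 4 1 / 1 4 2 3 / 2 1 3 4 / 4 3 1 2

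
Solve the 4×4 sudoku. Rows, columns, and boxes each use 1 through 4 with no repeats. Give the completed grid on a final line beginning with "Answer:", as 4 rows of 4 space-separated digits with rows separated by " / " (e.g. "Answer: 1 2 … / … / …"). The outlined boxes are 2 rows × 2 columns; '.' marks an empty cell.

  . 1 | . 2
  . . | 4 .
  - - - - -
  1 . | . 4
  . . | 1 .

Step 1. [r4c4∈{3}] nothing but 3 survives at r4c4, so r4c4=3.
Step 2. [r4c2∈{2,4}] in col 2, 4 fits only at r4c2. So r4c2=4.
Step 3. [r3c2∈{2,3}] in row 3, 3 fits only at r3c2. So r3c2=3.
Step 4. [r2c1∈{2,3}] 3 has one home in row 2: r2c1 ⇒ r2c1=3.
Step 5. [r2c4∈{1}] only 1 remains possible at r2c4 ⇒ r2c4=1.
Step 6. [r1c3∈{3}] nothing but 3 survives at r1c3 ⇒ r1c3=3.
Step 7. [r1c1∈{4}] r1c1 has the single candidate 4. So r1c1=4.
Step 8. [r2c2∈{2}] r2c2's peers cover all but 2 ⇒ r2c2=2.
Step 9. [r3c3∈{2}] r3c3's peers cover all but 2, so r3c3=2.
Step 10. [r4c1∈{2}] nothing but 2 survives at r4c1, so r4c1=2.

Answer: 4 1 3 2 / 3 2 4 1 / 1 3 2 4 / 2 4 1 3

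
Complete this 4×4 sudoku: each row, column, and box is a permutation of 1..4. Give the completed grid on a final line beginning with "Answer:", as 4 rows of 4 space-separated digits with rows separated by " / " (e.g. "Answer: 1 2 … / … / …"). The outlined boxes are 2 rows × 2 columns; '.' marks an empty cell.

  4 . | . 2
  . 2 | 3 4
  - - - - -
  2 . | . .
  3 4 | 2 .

Step 1. [r3c2∈{1}] nothing but 1 survives at r3c2 ⇒ r3c2=1.
Step 2. [r3c3∈{4}] r3c3 has the single candidate 4 ⇒ r3c3=4.
Step 3. [r1c3∈{1}] r1c3 has the single candidate 1, so r1c3=1.
Step 4. [r3c4∈{3}] only 3 remains possible at r3c4 ⇒ r3c4=3.
Step 5. [r1c2∈{3}] only 3 remains possible at r1c2, so r1c2=3.
Step 6. [r4c4∈{1}] r4c4's peers cover all but 1 ⇒ r4c4=1.
Step 7. [r2c1∈{1}] r2c1's peers cover all but 1, so r2c1=1.

Answer: 4 3 1 2 / 1 2 3 4 / 2 1 4 3 / 3 4 2 1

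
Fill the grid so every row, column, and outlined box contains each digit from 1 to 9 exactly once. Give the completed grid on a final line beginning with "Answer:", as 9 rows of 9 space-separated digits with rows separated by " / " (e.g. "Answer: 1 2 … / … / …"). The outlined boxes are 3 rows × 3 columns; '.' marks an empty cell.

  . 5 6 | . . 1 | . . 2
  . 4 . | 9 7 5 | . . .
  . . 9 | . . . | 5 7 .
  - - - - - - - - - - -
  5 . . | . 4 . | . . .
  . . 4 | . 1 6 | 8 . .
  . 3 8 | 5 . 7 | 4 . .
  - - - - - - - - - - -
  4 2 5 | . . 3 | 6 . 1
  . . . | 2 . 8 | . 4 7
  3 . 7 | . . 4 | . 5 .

Step 1. [r4c6∈{2,9}] 9 has one home in col 6: r4c6, so r4c6=9.
Step 2. [r2c3∈{1,2,3}] across col 3, 3 lands solely at r2c3. So r2c3=3.
Step 3. [r9c2∈{1,6,8,9}] 8 has one home in box 7: r9c2. So r9c2=8.
Step 4. [r9c9∈{9}] r9c9's peers cover all but 9, so r9c9=9.
Step 5. [r6c9∈{6}] r6c9's peers cover all but 6, so r6c9=6.
Step 6. [r4c9∈{3}] nothing but 3 survives at r4c9. So r4c9=3.
Step 7. [r4c3∈{1,2}] col 3 places 2 nowhere but r4c3. So r4c3=2.
Step 8. [r1c8∈{3,8,9}] col 8 places 3 nowhere but r1c8, so r1c8=3.
Step 9. [r3c2∈{1}] r3c2 is down to just 1 ⇒ r3c2=1.
Step 10. [r8c1∈{1,6,9}] 6 has one home in col 1: r8c1. So r8c1=6.
Step 11. [r1c5∈{8}] r1c5's peers cover all but 8, so r1c5=8.
Step 12. [r4c8∈{1}] nothing but 1 survives at r4c8 ⇒ r4c8=1.
Step 13. [r3c5∈{2,3,6}] col 5 places 3 nowhere but r3c5, so r3c5=3.
Step 14. [r2c9∈{8}] nothing but 8 survives at r2c9 ⇒ r2c9=8.
Step 15. [r8c2∈{9}] only 9 remains possible at r8c2, so r8c2=9.
Step 16. [r5c2∈{7}] r5c2 has the single candidate 7 ⇒ r5c2=7.
Step 17. [r5c1∈{9}] r5c1 has the single candidate 9 ⇒ r5c1=9.
Step 18. [r3c4∈{4,6}] 6 has one home in row 3: r3c4, so r3c4=6.
Step 19. [r2c1∈{2}] only 2 remains possible at r2c1, so r2c1=2.
Step 20. [r6c5∈{2}] r6c5's peers cover all but 2, so r6c5=2.
Step 21. [r1c4∈{4}] r1c4 has the single candidate 4 ⇒ r1c4=4.
Step 22. [r3c9∈{4}] r3c9 has the single candidate 4, so r3c9=4.
Step 23. [r2c8∈{6}] only 6 remains possible at r2c8. So r2c8=6.
Step 24. [r3c6∈{2}] nothing but 2 survives at r3c6 ⇒ r3c6=2.
Step 25. [r3c1∈{8}] r3c1 is down to just 8, so r3c1=8.
Step 26. [r8c7∈{3}] r8c7's peers cover all but 3 ⇒ r8c7=3.
Step 27. [r4c2∈{6}] nothing but 6 survives at r4c2, so r4c2=6.
Step 28. [r8c3∈{1}] r8c3 is down to just 1. So r8c3=1.
Step 29. [r1c7∈{9}] r1c7 is down to just 9 ⇒ r1c7=9.
Step 30. [r7c4∈{7}] r7c4 has the single candidate 7, so r7c4=7.
Step 31. [r7c8∈{8}] r7c8 has the single candidate 8, so r7c8=8.
Step 32. [r2c7∈{1}] only 1 remains possible at r2c7. So r2c7=1.
Step 33. [r1c1∈{7}] r1c1 has the single candidate 7, so r1c1=7.
Step 34. [r5c8∈{2}] only 2 remains possible at r5c8, so r5c8=2.
Step 35. [r5c9∈{5}] only 5 remains possible at r5c9, so r5c9=5.
Step 36. [r4c4∈{8}] r4c4's peers cover all but 8, so r4c4=8.
Step 37. [r9c5∈{6}] r9c5 has the single candidate 6, so r9c5=6.
Step 38. [r9c4∈{1}] r9c4's peers cover all but 1, so r9c4=1.
Step 39. [r6c8∈{9}] only 9 remains possible at r6c8, so r6c8=9.
Step 40. [r9c7∈{2}] r9c7 has the single candidate 2, so r9c7=2.
Step 41. [r6c1∈{1}] nothing but 1 survives at r6c1, so r6c1=1.
Step 42. [r8c5∈{5}] r8c5 has the single candidate 5 ⇒ r8c5=5.
Step 43. [r7c5∈{9}] r7c5's peers cover all but 9. So r7c5=9.
Step 44. [r4c7∈{7}] only 7 remains possible at r4c7 ⇒ r4c7=7.
Step 45. [r5c4∈{3}] only 3 remains possible at r5c4 ⇒ r5c4=3.

Answer: 7 5 6 4 8 1 9 3 2 / 2 4 3 9 7 5 1 6 8 / 8 1 9 6 3 2 5 7 4 / 5 6 2 8 4 9 7 1 3 / 9 7 4 3 1 6 8 2 5 / 1 3 8 5 2 7 4 9 6 / 4 2 5 7 9 3 6 8 1 / 6 9 1 2 5 8 3 4 7 / 3 8 7 1 6 4 2 5 9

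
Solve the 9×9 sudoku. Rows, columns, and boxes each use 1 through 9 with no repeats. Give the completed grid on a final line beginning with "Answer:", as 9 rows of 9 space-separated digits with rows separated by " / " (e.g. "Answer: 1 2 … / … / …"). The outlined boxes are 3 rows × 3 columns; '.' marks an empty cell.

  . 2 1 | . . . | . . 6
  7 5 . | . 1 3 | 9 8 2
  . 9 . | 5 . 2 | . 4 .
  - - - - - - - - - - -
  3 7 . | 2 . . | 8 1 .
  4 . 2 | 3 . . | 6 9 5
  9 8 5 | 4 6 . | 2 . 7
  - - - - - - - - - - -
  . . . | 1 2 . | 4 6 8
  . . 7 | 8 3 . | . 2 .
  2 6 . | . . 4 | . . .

Step 1. [r3c3∈{3,6,8}] 3 has one home in box 1: r3c3. So r3c3=3.
Step 2. [r7c6∈{5,7,9}] row 7 places 7 nowhere but r7c6, so r7c6=7.
Step 3. [r1c4∈{7,9}] 7 has one home in col 4: r1c4. So r1c4=7.
Step 4. [r3c5∈{8}] nothing but 8 survives at r3c5, so r3c5=8.
Step 5. [r8c1∈{1,5}] col 1 places 1 nowhere but r8c1. So r8c1=1.
Step 6. [r8c7∈{5}] nothing but 5 survives at r8c7 ⇒ r8c7=5.
Step 7. [r9c4∈{9}] r9c4 has the single candidate 9. So r9c4=9.
Step 8. [r9c9∈{1,3}] 3 has one home in col 9: r9c9, so r9c9=3.
Step 9. [r4c6∈{5,9}] across col 6, 5 lands solely at r4c6. So r4c6=5.
Step 10. [r3c7∈{1,7}] in row 3, 7 fits only at r3c7 ⇒ r3c7=7.
Step 11. [r2c4∈{6}] r2c4 is down to just 6, so r2c4=6.
Step 12. [r1c6∈{9}] r1c6's peers cover all but 9, so r1c6=9.
Step 13. [r5c6∈{1,8}] in row 5, 8 fits only at r5c6 ⇒ r5c6=8.
Step 14. [r6c8∈{3}] r6c8's peers cover all but 3 ⇒ r6c8=3.
Step 15. [r1c5∈{4}] nothing but 4 survives at r1c5. So r1c5=4.
Step 16. [r1c1∈{8}] r1c1's peers cover all but 8, so r1c1=8.
Step 17. [r6c6∈{1}] r6c6 is down to just 1, so r6c6=1.
Step 18. [r4c9∈{4}] r4c9's peers cover all but 4 ⇒ r4c9=4.
Step 19. [r9c7∈{1}] nothing but 1 survives at r9c7, so r9c7=1.
Step 20. [r8c9∈{9}] r8c9's peers cover all but 9, so r8c9=9.
Step 21. [r2c3∈{4}] only 4 remains possible at r2c3, so r2c3=4.
Step 22. [r7c3∈{9}] only 9 remains possible at r7c3. So r7c3=9.
Step 23. [r9c8∈{7}] r9c8 is down to just 7. So r9c8=7.
Step 24. [r4c5∈{9}] r4c5 is down to just 9 ⇒ r4c5=9.
Step 25. [r4c3∈{6}] nothing but 6 survives at r4c3 ⇒ r4c3=6.
Step 26. [r1c8∈{5}] r1c8's peers cover all but 5, so r1c8=5.
Step 27. [r9c5∈{5}] r9c5 is down to just 5 ⇒ r9c5=5.
Step 28. [r8c6∈{6}] nothing but 6 survives at r8c6. So r8c6=6.
Step 29. [r7c2∈{3}] nothing but 3 survives at r7c2 ⇒ r7c2=3.
Step 30. [r5c2∈{1}] nothing but 1 survives at r5c2 ⇒ r5c2=1.
Step 31. [r8c2∈{4}] r8c2 has the single candidate 4, so r8c2=4.
Step 32. [r3c9∈{1}] nothing but 1 survives at r3c9. So r3c9=1.
Step 33. [r5c5∈{7}] only 7 remains possible at r5c5 ⇒ r5c5=7.
Step 34. [r9c3∈{8}] r9c3 has the single candidate 8, so r9c3=8.
Step 35. [r7c1∈{5}] nothing but 5 survives at r7c1. So r7c1=5.
Step 36. [r1c7∈{3}] r1c7 is down to just 3. So r1c7=3.
Step 37. [r3c1∈{6}] r3c1 has the single candidate 6. So r3c1=6.

Answer: 8 2 1 7 4 9 3 5 6 / 7 5 4 6 1 3 9 8 2 / 6 9 3 5 8 2 7 4 1 / 3 7 6 2 9 5 8 1 4 / 4 1 2 3 7 8 6 9 5 / 9 8 5 4 6 1 2 3 7 / 5 3 9 1 2 7 4 6 8 / 1 4 7 8 3 6 5 2 9 / 2 6 8 9 5 4 1 7 3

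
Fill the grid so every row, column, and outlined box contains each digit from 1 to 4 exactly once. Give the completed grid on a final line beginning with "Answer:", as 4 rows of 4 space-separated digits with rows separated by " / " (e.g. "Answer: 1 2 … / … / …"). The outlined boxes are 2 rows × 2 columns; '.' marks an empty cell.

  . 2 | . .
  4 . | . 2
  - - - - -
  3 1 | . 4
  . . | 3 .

Step 1. [r1c1∈{1}] r1c1 has the single candidate 1. So r1c1=1.
Step 2. [r2c3∈{1}] r2c3's peers cover all but 1 ⇒ r2c3=1.
Step 3. [r2c2∈{3}] r2c2's peers cover all but 3 ⇒ r2c2=3.
Step 4. [r4c2∈{4}] only 4 remains possible at r4c2 ⇒ r4c2=4.
Step 5. [r1c4∈{3}] only 3 remains possible at r1c4, so r1c4=3.
Step 6. [r4c4∈{1}] r4c4 has the single candidate 1 ⇒ r4c4=1.
Step 7. [r1c3∈{4}] nothing but 4 survives at r1c3 ⇒ r1c3=4.
Step 8. [r3c3∈{2}] r3c3 is down to just 2 ⇒ r3c3=2.
Step 9. [r4c1∈{2}] nothing but 2 survives at r4c1, so r4c1=2.

Answer: 1 2 4 3 / 4 3 1 2 / 3 1 2 4 / 2 4 3 1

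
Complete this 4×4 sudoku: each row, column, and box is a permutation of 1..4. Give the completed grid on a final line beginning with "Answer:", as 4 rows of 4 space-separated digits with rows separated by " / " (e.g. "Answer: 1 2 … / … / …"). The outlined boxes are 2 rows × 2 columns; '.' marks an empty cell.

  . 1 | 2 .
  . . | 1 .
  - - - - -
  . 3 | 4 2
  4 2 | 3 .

Step 1. [r1c4∈{3,4}] 4 has one home in row 1: r1c4 ⇒ r1c4=4.
Step 2. [r2c1∈{2,3}] across row 2, 2 lands solely at r2c1 ⇒ r2c1=2.
Step 3. [r4c4∈{1}] only 1 remains possible at r4c4, so r4c4=1.
Step 4. [r2c4∈{3}] nothing but 3 survives at r2c4, so r2c4=3.
Step 5. [r1c1∈{3}] r1c1's peers cover all but 3, so r1c1=3.
Step 6. [r3c1∈{1}] r3c1 has the single candidate 1 ⇒ r3c1=1.
Step 7. [r2c2∈{4}] r2c2's peers cover all but 4 ⇒ r2c2=4.

Answer: 3 1 2 4 / 2 4 1 3 / 1 3 4 2 / 4 2 3 1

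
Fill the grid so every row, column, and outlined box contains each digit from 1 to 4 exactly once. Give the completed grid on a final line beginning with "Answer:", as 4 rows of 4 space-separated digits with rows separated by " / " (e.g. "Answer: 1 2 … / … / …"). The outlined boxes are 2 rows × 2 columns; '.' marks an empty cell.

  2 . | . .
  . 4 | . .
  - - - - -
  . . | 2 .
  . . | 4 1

Step 1. [r3c4∈{3}] only 3 remains possible at r3c4. So r3c4=3.
Step 2. [r3c2∈{1}] r3c2's peers cover all but 1. So r3c2=1.
Step 3. [r1c2∈{3}] nothing but 3 survives at r1c2, so r1c2=3.
Step 4. [r2c3∈{1,3}] r2c3 is the only open cell in row 2 admitting 3. So r2c3=3.
Step 5. [r3c1∈{4}] only 4 remains possible at r3c1 ⇒ r3c1=4.
Step 6. [r4c2∈{2}] only 2 remains possible at r4c2. So r4c2=2.
Step 7. [r2c4∈{2}] nothing but 2 survives at r2c4. So r2c4=2.
Step 8. [r2c1∈{1}] r2c1 has the single candidate 1, so r2c1=1.
Step 9. [r1c4∈{4}] r1c4's peers cover all but 4, so r1c4=4.
Step 10. [r1c3∈{1}] r1c3 is down to just 1 ⇒ r1c3=1.
Step 11. [r4c1∈{3}] r4c1's peers cover all but 3. So r4c1=3.

Answer: 2 3 1 4 / 1 4 3 2 / 4 1 2 3 / 3 2 4 1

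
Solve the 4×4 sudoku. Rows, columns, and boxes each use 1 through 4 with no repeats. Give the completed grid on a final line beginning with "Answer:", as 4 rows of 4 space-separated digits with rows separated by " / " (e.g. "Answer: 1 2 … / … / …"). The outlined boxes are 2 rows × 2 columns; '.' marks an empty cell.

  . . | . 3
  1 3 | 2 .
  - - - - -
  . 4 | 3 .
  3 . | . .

Step 1. [r3c4∈{1,2}] 1 has one home in row 3: r3c4. So r3c4=1.
Step 2. [r1c1∈{2,4}] r1c1 is the only open cell in col 1 admitting 4, so r1c1=4.
Step 3. [r4c4∈{2,4}] across col 4, 2 lands solely at r4c4. So r4c4=2.
Step 4. [r4c3∈{4}] only 4 remains possible at r4c3 ⇒ r4c3=4.
Step 5. [r3c1∈{2}] r3c1 has the single candidate 2, so r3c1=2.
Step 6. [r2c4∈{4}] r2c4 is down to just 4 ⇒ r2c4=4.
Step 7. [r1c2∈{2}] only 2 remains possible at r1c2 ⇒ r1c2=2.
Step 8. [r1c3∈{1}] r1c3 is down to just 1, so r1c3=1.
Step 9. [r4c2∈{1}] r4c2 is down to just 1 ⇒ r4c2=1.

Answer: 4 2 1 3 / 1 3 2 4 / 2 4 3 1 / 3 1 4 2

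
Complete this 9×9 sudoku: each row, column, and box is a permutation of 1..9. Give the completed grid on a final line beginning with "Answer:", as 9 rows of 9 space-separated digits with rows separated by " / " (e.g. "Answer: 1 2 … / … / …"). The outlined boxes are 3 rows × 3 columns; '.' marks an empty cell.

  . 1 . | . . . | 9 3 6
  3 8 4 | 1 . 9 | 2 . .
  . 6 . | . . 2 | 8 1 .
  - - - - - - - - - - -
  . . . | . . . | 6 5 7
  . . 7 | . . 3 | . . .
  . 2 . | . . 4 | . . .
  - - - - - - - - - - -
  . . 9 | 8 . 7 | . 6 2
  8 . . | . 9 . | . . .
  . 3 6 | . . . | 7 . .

Step 1. [r8c8∈{4}] r8c8 is down to just 4, so r8c8=4.
Step 2. [r3c3∈{5}] only 5 remains possible at r3c3, so r3c3=5.
Step 3. [r5c8∈{2,8,9}] 2 has one home in col 8: r5c8. So r5c8=2.
Step 4. [r2c5∈{5,6,7}] row 2 places 6 nowhere but r2c5 ⇒ r2c5=6.
Step 5. [r5c7∈{1,4}] across col 7, 4 lands solely at r5c7 ⇒ r5c7=4.
Step 6. [r3c1∈{7,9}] r3c1 is the only open cell in row 3 admitting 9, so r3c1=9.
Step 7. [r1c1∈{2,7}] col 1 places 7 nowhere but r1c1. So r1c1=7.
Step 8. [r9c1∈{1,2,4,5}] across col 1, 2 lands solely at r9c1. So r9c1=2.
Step 9. [r8c3∈{1}] r8c3's peers cover all but 1 ⇒ r8c3=1.
Step 10. [r8c4∈{2,3,5,6}] row 8 places 2 nowhere but r8c4. So r8c4=2.
Step 11. [r7c5∈{1,3,4,5}] across box 8, 3 lands solely at r7c5 ⇒ r7c5=3.
Step 12. [r7c7∈{1,5}] 1 has one home in row 7: r7c7 ⇒ r7c7=1.
Step 13. [r8c7∈{3,5}] across col 7, 5 lands solely at r8c7. So r8c7=5.
Step 14. [r4c4∈{9}] only 9 remains possible at r4c4, so r4c4=9.
Step 15. [r3c4∈{3,4,7}] 3 has one home in row 3: r3c4 ⇒ r3c4=3.
Step 16. [r6c4∈{5,6,7}] 7 has one home in col 4: r6c4. So r6c4=7.
Step 17. [r6c1∈{1,5,6}] row 6 places 6 nowhere but r6c1 ⇒ r6c1=6.
Step 18. [r6c5∈{1,5,8}] in row 6, 5 fits only at r6c5. So r6c5=5.
Step 19. [r6c9∈{1,3,8,9}] r6c9 is the only open cell in row 6 admitting 1, so r6c9=1.
Step 20. [r6c8∈{8,9}] r6c8 is the only open cell in row 6 admitting 9. So r6c8=9.
Step 21. [r4c5∈{1,2,8}] 2 has one home in row 4: r4c5, so r4c5=2.
Step 22. [r4c3∈{3,8}] across row 4, 3 lands solely at r4c3, so r4c3=3.
Step 23. [r4c6∈{1,8}] 8 has one home in row 4: r4c6, so r4c6=8.
Step 24. [r1c6∈{5}] nothing but 5 survives at r1c6 ⇒ r1c6=5.
Step 25. [r1c4∈{4}] r1c4 is down to just 4 ⇒ r1c4=4.
Step 26. [r5c5∈{1}] r5c5 is down to just 1. So r5c5=1.
Step 27. [r4c2∈{4}] r4c2 is down to just 4. So r4c2=4.
Step 28. [r5c1∈{5}] r5c1 has the single candidate 5 ⇒ r5c1=5.
Step 29. [r5c9∈{8}] nothing but 8 survives at r5c9. So r5c9=8.
Step 30. [r9c4∈{5}] r9c4 has the single candidate 5, so r9c4=5.
Step 31. [r2c8∈{7}] r2c8 has the single candidate 7. So r2c8=7.
Step 32. [r8c6∈{6}] nothing but 6 survives at r8c6, so r8c6=6.
Step 33. [r2c9∈{5}] nothing but 5 survives at r2c9. So r2c9=5.
Step 34. [r7c2∈{5}] only 5 remains possible at r7c2. So r7c2=5.
Step 35. [r6c3∈{8}] r6c3 is down to just 8, so r6c3=8.
Step 36. [r7c1∈{4}] r7c1 is down to just 4 ⇒ r7c1=4.
Step 37. [r9c8∈{8}] r9c8's peers cover all but 8 ⇒ r9c8=8.
Step 38. [r4c1∈{1}] only 1 remains possible at r4c1. So r4c1=1.
Step 39. [r9c9∈{9}] r9c9 has the single candidate 9. So r9c9=9.
Step 40. [r9c6∈{1}] r9c6's peers cover all but 1. So r9c6=1.
Step 41. [r6c7∈{3}] only 3 remains possible at r6c7, so r6c7=3.
Step 42. [r3c9∈{4}] r3c9 has the single candidate 4. So r3c9=4.
Step 43. [r8c2∈{7}] r8c2 is down to just 7. So r8c2=7.
Step 44. [r1c5∈{8}] only 8 remains possible at r1c5. So r1c5=8.
Step 45. [r5c4∈{6}] r5c4 is down to just 6. So r5c4=6.
Step 46. [r5c2∈{9}] r5c2 is down to just 9, so r5c2=9.
Step 47. [r9c5∈{4}] r9c5's peers cover all but 4 ⇒ r9c5=4.
Step 48. [r1c3∈{2}] r1c3 is down to just 2. So r1c3=2.
Step 49. [r3c5∈{7}] r3c5 has the single candidate 7 ⇒ r3c5=7.
Step 50. [r8c9∈{3}] r8c9 is down to just 3. So r8c9=3.

Answer: 7 1 2 4 8 5 9 3 6 / 3 8 4 1 6 9 2 7 5 / 9 6 5 3 7 2 8 1 4 / 1 4 3 9 2 8 6 5 7 / 5 9 7 6 1 3 4 2 8 / 6 2 8 7 5 4 3 9 1 / 4 5 9 8 3 7 1 6 2 / 8 7 1 2 9 6 5 4 3 / 2 3 6 5 4 1 7 8 9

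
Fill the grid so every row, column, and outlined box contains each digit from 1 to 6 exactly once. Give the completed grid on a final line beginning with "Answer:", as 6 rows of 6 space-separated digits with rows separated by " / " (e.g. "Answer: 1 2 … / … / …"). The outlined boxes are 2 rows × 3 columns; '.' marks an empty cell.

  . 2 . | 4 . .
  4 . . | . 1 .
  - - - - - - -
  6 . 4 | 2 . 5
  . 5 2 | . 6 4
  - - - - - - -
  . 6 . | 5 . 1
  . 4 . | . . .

Step 1. [r5c3∈{3}] nothing but 3 survives at r5c3 ⇒ r5c3=3.
Step 2. [r3c5∈{3}] r3c5 has the single candidate 3, so r3c5=3.
Step 3. [r2c3∈{5,6}] 5 has one home in row 2: r2c3, so r2c3=5.
Step 4. [r2c6∈{2,3,6}] r2c6 is the only open cell in row 2 admitting 2. So r2c6=2.
Step 5. [r2c4∈{3,6}] in row 2, 6 fits only at r2c4, so r2c4=6.
Step 6. [r1c6∈{3}] only 3 remains possible at r1c6, so r1c6=3.
Step 7. [r1c1∈{1}] only 1 remains possible at r1c1 ⇒ r1c1=1.
Step 8. [r5c1∈{2}] r5c1 is down to just 2, so r5c1=2.
Step 9. [r6c4∈{3}] only 3 remains possible at r6c4. So r6c4=3.
Step 10. [r6c3∈{1}] nothing but 1 survives at r6c3 ⇒ r6c3=1.
Step 11. [r3c2∈{1}] r3c2 is down to just 1. So r3c2=1.
Step 12. [r2c2∈{3}] only 3 remains possible at r2c2, so r2c2=3.
Step 13. [r1c5∈{5}] r1c5's peers cover all but 5, so r1c5=5.
Step 14. [r5c5∈{4}] r5c5's peers cover all but 4, so r5c5=4.
Step 15. [r6c1∈{5}] r6c1 has the single candidate 5 ⇒ r6c1=5.
Step 16. [r6c6∈{6}] r6c6's peers cover all but 6 ⇒ r6c6=6.
Step 17. [r4c1∈{3}] only 3 remains possible at r4c1, so r4c1=3.
Step 18. [r6c5∈{2}] nothing but 2 survives at r6c5. So r6c5=2.
Step 19. [r4c4∈{1}] only 1 remains possible at r4c4 ⇒ r4c4=1.
Step 20. [r1c3∈{6}] r1c3's peers cover all but 6, so r1c3=6.

Answer: 1 2 6 4 5 3 / 4 3 5 6 1 2 / 6 1 4 2 3 5 / 3 5 2 1 6 4 / 2 6 3 5 4 1 / 5 4 1 3 2 6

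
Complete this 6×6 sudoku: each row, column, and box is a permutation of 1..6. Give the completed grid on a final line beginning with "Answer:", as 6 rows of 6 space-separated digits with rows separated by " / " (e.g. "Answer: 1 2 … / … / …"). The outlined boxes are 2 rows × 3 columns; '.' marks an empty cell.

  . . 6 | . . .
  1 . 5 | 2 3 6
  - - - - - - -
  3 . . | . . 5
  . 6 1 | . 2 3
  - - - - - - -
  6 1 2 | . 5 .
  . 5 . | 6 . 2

Step 1. [r3c3∈{4}] only 4 remains possible at r3c3, so r3c3=4.
Step 2. [r1c6∈{1,4}] in col 6, 1 fits only at r1c6, so r1c6=1.
Step 3. [r1c5∈{4}] r1c5 has the single candidate 4, so r1c5=4.
Step 4. [r3c4∈{1}] only 1 remains possible at r3c4. So r3c4=1.
Step 5. [r5c4∈{3,4}] across row 5, 3 lands solely at r5c4, so r5c4=3.
Step 6. [r3c2∈{2}] r3c2 is down to just 2, so r3c2=2.
Step 7. [r4c1∈{5}] only 5 remains possible at r4c1 ⇒ r4c1=5.
Step 8. [r6c5∈{1}] nothing but 1 survives at r6c5. So r6c5=1.
Step 9. [r1c1∈{2}] r1c1 is down to just 2, so r1c1=2.
Step 10. [r4c4∈{4}] r4c4 is down to just 4 ⇒ r4c4=4.
Step 11. [r5c6∈{4}] only 4 remains possible at r5c6 ⇒ r5c6=4.
Step 12. [r6c1∈{4}] r6c1 is down to just 4, so r6c1=4.
Step 13. [r2c2∈{4}] nothing but 4 survives at r2c2 ⇒ r2c2=4.
Step 14. [r6c3∈{3}] r6c3 has the single candidate 3 ⇒ r6c3=3.
Step 15. [r1c2∈{3}] only 3 remains possible at r1c2, so r1c2=3.
Step 16. [r1c4∈{5}] only 5 remains possible at r1c4 ⇒ r1c4=5.
Step 17. [r3c5∈{6}] only 6 remains possible at r3c5, so r3c5=6.

Answer: 2 3 6 5 4 1 / 1 4 5 2 3 6 / 3 2 4 1 6 5 / 5 6 1 4 2 3 / 6 1 2 3 5 4 / 4 5 3 6 1 2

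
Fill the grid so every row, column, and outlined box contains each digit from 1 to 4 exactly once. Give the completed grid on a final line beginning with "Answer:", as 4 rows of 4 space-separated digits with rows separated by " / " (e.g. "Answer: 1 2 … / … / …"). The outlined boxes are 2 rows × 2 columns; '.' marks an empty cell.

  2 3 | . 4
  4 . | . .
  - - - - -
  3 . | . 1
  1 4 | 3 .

Step 1. [r4c4∈{2}] r4c4's peers cover all but 2, so r4c4=2.
Step 2. [r2c3∈{1,2}] r2c3 is the only open cell in row 2 admitting 2. So r2c3=2.
Step 3. [r3c2∈{2}] r3c2's peers cover all but 2 ⇒ r3c2=2.
Step 4. [r2c2∈{1}] nothing but 1 survives at r2c2. So r2c2=1.
Step 5. [r3c3∈{4}] r3c3 has the single candidate 4. So r3c3=4.
Step 6. [r2c4∈{3}] r2c4 has the single candidate 3, so r2c4=3.
Step 7. [r1c3∈{1}] r1c3's peers cover all but 1, so r1c3=1.

Answer: 2 3 1 4 / 4 1 2 3 / 3 2 4 1 / 1 4 3 2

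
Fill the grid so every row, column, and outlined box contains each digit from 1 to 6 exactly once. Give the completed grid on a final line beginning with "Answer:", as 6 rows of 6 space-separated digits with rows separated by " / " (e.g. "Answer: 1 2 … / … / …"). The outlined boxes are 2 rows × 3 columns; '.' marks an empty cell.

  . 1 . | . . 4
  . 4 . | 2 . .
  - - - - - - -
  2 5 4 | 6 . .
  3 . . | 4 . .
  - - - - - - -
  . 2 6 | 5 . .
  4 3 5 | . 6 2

Step 1. [r1c4∈{3}] only 3 remains possible at r1c4, so r1c4=3.
Step 2. [r1c5∈{5}] only 5 remains possible at r1c5. So r1c5=5.
Step 3. [r2c5∈{1}] only 1 remains possible at r2c5 ⇒ r2c5=1.
Step 4. [r3c6∈{1,3}] across row 3, 1 lands solely at r3c6. So r3c6=1.
Step 5. [r2c1∈{5,6}] in row 2, 5 fits only at r2c1, so r2c1=5.
Step 6. [r5c5∈{3,4}] across row 5, 4 lands solely at r5c5. So r5c5=4.
Step 7. [r5c6∈{3}] r5c6 is down to just 3 ⇒ r5c6=3.
Step 8. [r1c3∈{2}] only 2 remains possible at r1c3, so r1c3=2.
Step 9. [r3c5∈{3}] r3c5 is down to just 3 ⇒ r3c5=3.
Step 10. [r4c2∈{6}] r4c2 has the single candidate 6. So r4c2=6.
Step 11. [r6c4∈{1}] only 1 remains possible at r6c4. So r6c4=1.
Step 12. [r1c1∈{6}] r1c1's peers cover all but 6 ⇒ r1c1=6.
Step 13. [r5c1∈{1}] r5c1's peers cover all but 1 ⇒ r5c1=1.
Step 14. [r2c6∈{6}] r2c6's peers cover all but 6, so r2c6=6.
Step 15. [r4c6∈{5}] r4c6's peers cover all but 5 ⇒ r4c6=5.
Step 16. [r4c5∈{2}] r4c5's peers cover all but 2, so r4c5=2.
Step 17. [r4c3∈{1}] r4c3 has the single candidate 1, so r4c3=1.
Step 18. [r2c3∈{3}] only 3 remains possible at r2c3 ⇒ r2c3=3.

Answer: 6 1 2 3 5 4 / 5 4 3 2 1 6 / 2 5 4 6 3 1 / 3 6 1 4 2 5 / 1 2 6 5 4 3 / 4 3 5 1 6 2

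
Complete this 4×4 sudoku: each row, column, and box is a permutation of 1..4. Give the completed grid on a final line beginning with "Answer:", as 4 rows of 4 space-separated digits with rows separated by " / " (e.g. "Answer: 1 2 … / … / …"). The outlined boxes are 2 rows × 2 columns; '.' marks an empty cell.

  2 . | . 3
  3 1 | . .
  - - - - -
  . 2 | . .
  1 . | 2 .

Step 1. [r4c4∈{4}] nothing but 4 survives at r4c4, so r4c4=4.
Step 2. [r1c3∈{1,4}] row 1 places 1 nowhere but r1c3. So r1c3=1.
Step 3. [r3c4∈{1}] r3c4 is down to just 1, so r3c4=1.
Step 4. [r4c2∈{3}] nothing but 3 survives at r4c2, so r4c2=3.
Step 5. [r2c4∈{2}] r2c4 is down to just 2, so r2c4=2.
Step 6. [r2c3∈{4}] r2c3's peers cover all but 4 ⇒ r2c3=4.
Step 7. [r3c1∈{4}] nothing but 4 survives at r3c1. So r3c1=4.
Step 8. [r1c2∈{4}] only 4 remains possible at r1c2 ⇒ r1c2=4.
Step 9. [r3c3∈{3}] r3c3 has the single candidate 3. So r3c3=3.

Answer: 2 4 1 3 / 3 1 4 2 / 4 2 3 1 / 1 3 2 4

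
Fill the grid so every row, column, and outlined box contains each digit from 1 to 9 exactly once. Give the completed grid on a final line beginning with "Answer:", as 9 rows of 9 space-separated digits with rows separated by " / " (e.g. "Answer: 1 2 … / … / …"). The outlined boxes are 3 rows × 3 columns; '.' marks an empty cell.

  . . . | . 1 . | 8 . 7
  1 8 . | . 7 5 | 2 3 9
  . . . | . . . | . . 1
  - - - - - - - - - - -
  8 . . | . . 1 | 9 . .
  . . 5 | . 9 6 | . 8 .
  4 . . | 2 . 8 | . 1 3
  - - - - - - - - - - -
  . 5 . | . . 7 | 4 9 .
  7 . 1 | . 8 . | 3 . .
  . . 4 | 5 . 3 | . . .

Step 1. [r2c3∈{6}] nothing but 6 survives at r2c3 ⇒ r2c3=6.
Step 2. [r2c4∈{4}] r2c4 has the single candidate 4 ⇒ r2c4=4.
Step 3. [r5c7∈{7}] r5c7 is down to just 7 ⇒ r5c7=7.
Step 4. [r5c4∈{3}] only 3 remains possible at r5c4 ⇒ r5c4=3.
Step 5. [r5c1∈{2}] r5c1 is down to just 2 ⇒ r5c1=2.
Step 6. [r3c5∈{2,3,6}] col 5 places 3 nowhere but r3c5 ⇒ r3c5=3.
Step 7. [r7c3∈{2,3,8}] 8 has one home in col 3: r7c3. So r7c3=8.
Step 8. [r4c5∈{4,5}] across col 5, 4 lands solely at r4c5. So r4c5=4.
Step 9. [r8c6∈{2,4,9}] across row 8, 4 lands solely at r8c6 ⇒ r8c6=4.
Step 10. [r8c4∈{6,9}] box 8 places 9 nowhere but r8c4 ⇒ r8c4=9.
Step 11. [r1c4∈{6}] only 6 remains possible at r1c4 ⇒ r1c4=6.
Step 12. [r9c9∈{2,6,8}] across row 9, 8 lands solely at r9c9. So r9c9=8.
Step 13. [r7c1∈{3,6}] across row 7, 3 lands solely at r7c1, so r7c1=3.
Step 14. [r9c1∈{6,9}] in col 1, 6 fits only at r9c1 ⇒ r9c1=6.
Step 15. [r8c2∈{2}] r8c2 has the single candidate 2, so r8c2=2.
Step 16. [r9c2∈{9}] nothing but 9 survives at r9c2, so r9c2=9.
Step 17. [r6c3∈{7,9}] row 6 places 9 nowhere but r6c3. So r6c3=9.
Step 18. [r6c2∈{6,7}] in row 6, 7 fits only at r6c2. So r6c2=7.
Step 19. [r6c7∈{5,6}] 6 has one home in row 6: r6c7. So r6c7=6.
Step 20. [r3c8∈{4,5,6}] r3c8 is the only open cell in row 3 admitting 6. So r3c8=6.
Step 21. [r8c8∈{5}] nothing but 5 survives at r8c8 ⇒ r8c8=5.
Step 22. [r1c1∈{5,9}] r1c1 is the only open cell in row 1 admitting 5, so r1c1=5.
Step 23. [r4c8∈{2}] r4c8 is down to just 2, so r4c8=2.
Step 24. [r7c9∈{2,6}] r7c9 is the only open cell in col 9 admitting 2. So r7c9=2.
Step 25. [r1c6∈{2,9}] r1c6 is the only open cell in row 1 admitting 9 ⇒ r1c6=9.
Step 26. [r4c3∈{3}] nothing but 3 survives at r4c3, so r4c3=3.
Step 27. [r3c2∈{4}] nothing but 4 survives at r3c2. So r3c2=4.
Step 28. [r3c6∈{2}] nothing but 2 survives at r3c6. So r3c6=2.
Step 29. [r4c2∈{6}] r4c2 has the single candidate 6, so r4c2=6.
Step 30. [r9c7∈{1}] nothing but 1 survives at r9c7. So r9c7=1.
Step 31. [r1c8∈{4}] r1c8's peers cover all but 4 ⇒ r1c8=4.
Step 32. [r3c3∈{7}] r3c3's peers cover all but 7 ⇒ r3c3=7.
Step 33. [r9c5∈{2}] nothing but 2 survives at r9c5 ⇒ r9c5=2.
Step 34. [r7c5∈{6}] r7c5 has the single candidate 6 ⇒ r7c5=6.
Step 35. [r6c5∈{5}] r6c5 is down to just 5. So r6c5=5.
Step 36. [r3c4∈{8}] r3c4 has the single candidate 8. So r3c4=8.
Step 37. [r1c3∈{2}] r1c3 is down to just 2. So r1c3=2.
Step 38. [r4c4∈{7}] only 7 remains possible at r4c4 ⇒ r4c4=7.
Step 39. [r3c7∈{5}] nothing but 5 survives at r3c7. So r3c7=5.
Step 40. [r7c4∈{1}] r7c4 has the single candidate 1, so r7c4=1.
Step 41. [r9c8∈{7}] r9c8's peers cover all but 7. So r9c8=7.
Step 42. [r4c9∈{5}] r4c9 has the single candidate 5 ⇒ r4c9=5.
Step 43. [r8c9∈{6}] r8c9 is down to just 6. So r8c9=6.
Step 44. [r5c9∈{4}] r5c9 has the single candidate 4, so r5c9=4.
Step 45. [r3c1∈{9}] r3c1 is down to just 9. So r3c1=9.
Step 46. [r1c2∈{3}] r1c2 has the single candidate 3 ⇒ r1c2=3.
Step 47. [r5c2∈{1}] nothing but 1 survives at r5c2, so r5c2=1.

Answer: 5 3 2 6 1 9 8 4 7 / 1 8 6 4 7 5 2 3 9 / 9 4 7 8 3 2 5 6 1 / 8 6 3 7 4 1 9 2 5 / 2 1 5 3 9 6 7 8 4 / 4 7 9 2 5 8 6 1 3 / 3 5 8 1 6 7 4 9 2 / 7 2 1 9 8 4 3 5 6 / 6 9 4 5 2 3 1 7 8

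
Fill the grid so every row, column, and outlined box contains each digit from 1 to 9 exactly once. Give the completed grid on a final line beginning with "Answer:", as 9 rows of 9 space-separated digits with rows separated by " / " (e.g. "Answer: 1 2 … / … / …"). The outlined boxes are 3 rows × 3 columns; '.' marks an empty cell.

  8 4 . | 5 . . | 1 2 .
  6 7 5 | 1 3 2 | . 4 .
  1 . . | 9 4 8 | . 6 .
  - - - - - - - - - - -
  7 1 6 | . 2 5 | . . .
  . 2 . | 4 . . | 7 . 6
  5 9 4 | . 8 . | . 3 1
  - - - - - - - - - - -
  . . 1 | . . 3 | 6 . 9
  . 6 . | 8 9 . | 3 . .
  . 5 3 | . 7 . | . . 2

Step 1. [r3c9∈{3,5,7}] row 3 places 7 nowhere but r3c9. So r3c9=7.
Step 2. [r5c8∈{5,8,9}] row 5 places 5 nowhere but r5c8. So r5c8=5.
Step 3. [r7c1∈{2,4}] across row 7, 4 lands solely at r7c1, so r7c1=4.
Step 4. [r2c7∈{8,9}] 9 has one home in row 2: r2c7. So r2c7=9.
Step 5. [r9c4∈{6}] r9c4's peers cover all but 6, so r9c4=6.
Step 6. [r1c6∈{6,7}] across row 1, 7 lands solely at r1c6 ⇒ r1c6=7.
Step 7. [r7c8∈{7,8}] 7 has one home in row 7: r7c8. So r7c8=7.
Step 8. [r8c8∈{1}] r8c8 has the single candidate 1 ⇒ r8c8=1.
Step 9. [r9c8∈{8}] r9c8 is down to just 8. So r9c8=8.
Step 10. [r9c7∈{4}] r9c7's peers cover all but 4. So r9c7=4.
Step 11. [r2c9∈{8}] only 8 remains possible at r2c9 ⇒ r2c9=8.
Step 12. [r5c5∈{1}] r5c5 is down to just 1 ⇒ r5c5=1.
Step 13. [r8c3∈{2,7}] row 8 places 7 nowhere but r8c3 ⇒ r8c3=7.
Step 14. [r4c8∈{9}] r4c8 is down to just 9. So r4c8=9.
Step 15. [r8c1∈{2}] nothing but 2 survives at r8c1, so r8c1=2.
Step 16. [r8c9∈{5}] r8c9 has the single candidate 5. So r8c9=5.
Step 17. [r5c1∈{3}] r5c1's peers cover all but 3 ⇒ r5c1=3.
Step 18. [r6c7∈{2}] r6c7's peers cover all but 2 ⇒ r6c7=2.
Step 19. [r7c5∈{5}] r7c5 has the single candidate 5. So r7c5=5.
Step 20. [r4c9∈{4}] r4c9's peers cover all but 4 ⇒ r4c9=4.
Step 21. [r4c7∈{8}] r4c7 has the single candidate 8 ⇒ r4c7=8.
Step 22. [r5c3∈{8}] r5c3's peers cover all but 8. So r5c3=8.
Step 23. [r7c2∈{8}] r7c2's peers cover all but 8. So r7c2=8.
Step 24. [r9c6∈{1}] r9c6 has the single candidate 1 ⇒ r9c6=1.
Step 25. [r1c9∈{3}] only 3 remains possible at r1c9, so r1c9=3.
Step 26. [r7c4∈{2}] only 2 remains possible at r7c4. So r7c4=2.
Step 27. [r6c4∈{7}] only 7 remains possible at r6c4. So r6c4=7.
Step 28. [r8c6∈{4}] r8c6 has the single candidate 4. So r8c6=4.
Step 29. [r5c6∈{9}] r5c6 has the single candidate 9, so r5c6=9.
Step 30. [r9c1∈{9}] nothing but 9 survives at r9c1 ⇒ r9c1=9.
Step 31. [r3c3∈{2}] r3c3's peers cover all but 2. So r3c3=2.
Step 32. [r1c3∈{9}] r1c3 has the single candidate 9, so r1c3=9.
Step 33. [r3c7∈{5}] only 5 remains possible at r3c7, so r3c7=5.
Step 34. [r4c4∈{3}] r4c4 is down to just 3. So r4c4=3.
Step 35. [r6c6∈{6}] nothing but 6 survives at r6c6, so r6c6=6.
Step 36. [r3c2∈{3}] r3c2 has the single candidate 3, so r3c2=3.
Step 37. [r1c5∈{6}] r1c5 has the single candidate 6. So r1c5=6.

Answer: 8 4 9 5 6 7 1 2 3 / 6 7 5 1 3 2 9 4 8 / 1 3 2 9 4 8 5 6 7 / 7 1 6 3 2 5 8 9 4 / 3 2 8 4 1 9 7 5 6 / 5 9 4 7 8 6 2 3 1 / 4 8 1 2 5 3 6 7 9 / 2 6 7 8 9 4 3 1 5 / 9 5 3 6 7 1 4 8 2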